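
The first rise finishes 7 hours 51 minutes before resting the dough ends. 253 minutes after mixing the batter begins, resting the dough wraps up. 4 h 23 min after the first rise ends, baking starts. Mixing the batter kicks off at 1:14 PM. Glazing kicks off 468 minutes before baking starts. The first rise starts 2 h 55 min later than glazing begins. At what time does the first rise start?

9:06 AM

Resting the dough ends at 1:14 PM + 253 min = 5:27 PM.
The first rise ends at 5:27 PM − 471 min = 9:36 AM.
Baking starts at 9:36 AM + 263 min = 1:59 PM.
Glazing starts at 1:59 PM − 468 min = 6:11 AM.
The first rise starts at 6:11 AM + 175 min = 9:06 AM.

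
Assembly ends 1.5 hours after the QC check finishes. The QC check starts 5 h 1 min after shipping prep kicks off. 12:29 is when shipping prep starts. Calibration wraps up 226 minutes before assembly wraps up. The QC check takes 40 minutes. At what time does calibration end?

15:54

The QC check starts at 12:29 + 301 min = 17:30.
The QC check ends at 17:30 + 40 min = 18:10.
Assembly ends at 18:10 + 90 min = 19:40.
Calibration ends at 19:40 − 226 min = 15:54.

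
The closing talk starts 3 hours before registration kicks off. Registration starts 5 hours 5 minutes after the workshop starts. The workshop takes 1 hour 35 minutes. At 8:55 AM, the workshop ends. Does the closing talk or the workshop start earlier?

The workshop starts at 8:55 AM − 95 min = 7:20 AM.
Registration starts at 7:20 AM + 305 min = 12:25 PM.
The closing talk starts at 12:25 PM − 180 min = 9:25 AM.
The closing talk starts at 9:25 AM and the workshop starts at 7:20 AM, so the workshop is first.

the workshop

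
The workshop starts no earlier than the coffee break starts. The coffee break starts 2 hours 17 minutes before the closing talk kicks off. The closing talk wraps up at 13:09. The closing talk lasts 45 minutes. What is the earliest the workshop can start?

10:07

The closing talk starts at 13:09 − 45 min = 12:24.
The coffee break starts at 12:24 − 137 min = 10:07.
The workshop is bounded by the coffee break, so the earliest it can start is 10:07.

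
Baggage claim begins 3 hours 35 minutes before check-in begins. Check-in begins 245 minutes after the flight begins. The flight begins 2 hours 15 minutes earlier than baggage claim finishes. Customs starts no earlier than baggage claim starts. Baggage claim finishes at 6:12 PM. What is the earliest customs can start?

4:27 PM

The flight starts at 6:12 PM − 135 min = 3:57 PM.
Check-in starts at 3:57 PM + 245 min = 8:02 PM.
Baggage claim starts at 8:02 PM − 215 min = 4:27 PM.
Customs is bounded by baggage claim, so the earliest it can start is 4:27 PM.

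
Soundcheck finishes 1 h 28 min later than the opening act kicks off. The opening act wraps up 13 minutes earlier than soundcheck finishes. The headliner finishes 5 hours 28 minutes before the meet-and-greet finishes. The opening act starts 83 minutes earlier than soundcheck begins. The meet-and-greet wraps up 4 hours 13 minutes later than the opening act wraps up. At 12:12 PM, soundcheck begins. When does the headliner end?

The opening act starts at 12:12 PM − 83 min = 10:49 AM.
Soundcheck ends at 10:49 AM + 88 min = 12:17 PM.
The opening act ends at 12:17 PM − 13 min = 12:04 PM.
The meet-and-greet ends at 12:04 PM + 253 min = 4:17 PM.
The headliner ends at 4:17 PM − 328 min = 10:49 AM.

10:49 AM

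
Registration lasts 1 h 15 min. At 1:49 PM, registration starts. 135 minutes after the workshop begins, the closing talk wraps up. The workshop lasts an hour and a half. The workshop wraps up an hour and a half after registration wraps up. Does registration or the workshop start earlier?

registration

Registration ends at 1:49 PM + 75 min = 3:04 PM.
The workshop ends at 3:04 PM + 90 min = 4:34 PM.
The workshop starts at 4:34 PM − 90 min = 3:04 PM.
Registration starts at 1:49 PM and the workshop starts at 3:04 PM, so registration is first.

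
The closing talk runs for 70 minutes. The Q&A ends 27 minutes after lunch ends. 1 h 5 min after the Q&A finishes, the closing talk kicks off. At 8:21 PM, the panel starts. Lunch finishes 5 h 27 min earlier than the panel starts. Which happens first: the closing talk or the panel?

Lunch ends at 8:21 PM − 327 min = 2:54 PM.
The Q&A ends at 2:54 PM + 27 min = 3:21 PM.
The closing talk starts at 3:21 PM + 65 min = 4:26 PM.
The closing talk starts at 4:26 PM and the panel starts at 8:21 PM, so the closing talk is first.

the closing talk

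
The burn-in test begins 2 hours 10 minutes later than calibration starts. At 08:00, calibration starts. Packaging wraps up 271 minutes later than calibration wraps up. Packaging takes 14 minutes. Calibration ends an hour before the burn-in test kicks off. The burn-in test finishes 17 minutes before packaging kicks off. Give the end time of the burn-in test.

13:10

The burn-in test starts at 08:00 + 130 min = 10:10.
Calibration ends at 10:10 − 60 min = 09:10.
Packaging ends at 09:10 + 271 min = 13:41.
Packaging starts at 13:41 − 14 min = 13:27.
The burn-in test ends at 13:27 − 17 min = 13:10.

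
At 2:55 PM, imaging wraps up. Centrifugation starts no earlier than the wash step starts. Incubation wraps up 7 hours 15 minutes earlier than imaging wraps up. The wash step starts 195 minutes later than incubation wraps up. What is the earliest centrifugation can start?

10:55 AM

Incubation ends at 2:55 PM − 435 min = 7:40 AM.
The wash step starts at 7:40 AM + 195 min = 10:55 AM.
Centrifugation is bounded by the wash step, so the earliest it can start is 10:55 AM.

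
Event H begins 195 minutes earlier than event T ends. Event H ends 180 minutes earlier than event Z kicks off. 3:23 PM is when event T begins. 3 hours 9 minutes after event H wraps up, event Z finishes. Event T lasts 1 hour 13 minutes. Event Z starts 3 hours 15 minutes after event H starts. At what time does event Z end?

Event T ends at 3:23 PM + 73 min = 4:36 PM.
Event H starts at 4:36 PM − 195 min = 1:21 PM.
Event Z starts at 1:21 PM + 195 min = 4:36 PM.
Event H ends at 4:36 PM − 180 min = 1:36 PM.
Event Z ends at 1:36 PM + 189 min = 4:45 PM.

4:45 PM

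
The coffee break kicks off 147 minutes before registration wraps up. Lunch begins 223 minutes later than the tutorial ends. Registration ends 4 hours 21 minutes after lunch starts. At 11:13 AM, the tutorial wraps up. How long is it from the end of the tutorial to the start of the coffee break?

5 h 37 min

Lunch starts at 11:13 AM + 223 min = 2:56 PM.
Registration ends at 2:56 PM + 261 min = 7:17 PM.
The coffee break starts at 7:17 PM − 147 min = 4:50 PM.
From 11:13 AM to 4:50 PM is 5 h 37 min.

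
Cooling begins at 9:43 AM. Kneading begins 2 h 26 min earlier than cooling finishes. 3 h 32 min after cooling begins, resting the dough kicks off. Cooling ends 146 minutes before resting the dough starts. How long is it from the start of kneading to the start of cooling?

Resting the dough starts at 9:43 AM + 212 min = 1:15 PM.
Cooling ends at 1:15 PM − 146 min = 10:49 AM.
Kneading starts at 10:49 AM − 146 min = 8:23 AM.
From 8:23 AM to 9:43 AM is 1 h 20 min.

1 h 20 min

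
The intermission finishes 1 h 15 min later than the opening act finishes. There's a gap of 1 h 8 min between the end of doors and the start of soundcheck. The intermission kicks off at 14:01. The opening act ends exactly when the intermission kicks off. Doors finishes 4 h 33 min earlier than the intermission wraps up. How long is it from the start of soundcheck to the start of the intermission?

130 minutes

The opening act ends at 14:01.
The intermission ends at 14:01 + 75 min = 15:16.
Doors ends at 15:16 − 273 min = 10:43.
Soundcheck starts at 10:43 + 68 min = 11:51.
From 11:51 to 14:01 is 130 minutes.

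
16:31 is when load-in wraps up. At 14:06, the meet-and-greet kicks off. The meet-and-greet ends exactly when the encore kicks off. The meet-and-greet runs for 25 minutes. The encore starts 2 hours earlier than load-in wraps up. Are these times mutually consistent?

The encore starts at 16:31 − 120 min = 14:31.
So the meet-and-greet ends at 14:31.
The meet-and-greet starts at 14:31 − 25 min = 14:06.
That matches the stated 14:06, so the schedule is consistent.

Yes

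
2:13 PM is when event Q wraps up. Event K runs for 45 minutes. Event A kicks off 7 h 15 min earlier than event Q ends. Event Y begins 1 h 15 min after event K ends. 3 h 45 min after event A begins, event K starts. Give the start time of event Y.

Event A starts at 2:13 PM − 435 min = 6:58 AM.
Event K starts at 6:58 AM + 225 min = 10:43 AM.
Event K ends at 10:43 AM + 45 min = 11:28 AM.
Event Y starts at 11:28 AM + 75 min = 12:43 PM.

12:43 PM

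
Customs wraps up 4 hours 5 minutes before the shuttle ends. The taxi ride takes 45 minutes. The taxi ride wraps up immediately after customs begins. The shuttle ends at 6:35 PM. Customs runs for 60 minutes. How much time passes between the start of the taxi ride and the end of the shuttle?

5 h 50 min

Customs ends at 6:35 PM − 245 min = 2:30 PM.
Customs starts at 2:30 PM − 60 min = 1:30 PM.
So the taxi ride ends at 1:30 PM.
The taxi ride starts at 1:30 PM − 45 min = 12:45 PM.
From 12:45 PM to 6:35 PM is 5 h 50 min.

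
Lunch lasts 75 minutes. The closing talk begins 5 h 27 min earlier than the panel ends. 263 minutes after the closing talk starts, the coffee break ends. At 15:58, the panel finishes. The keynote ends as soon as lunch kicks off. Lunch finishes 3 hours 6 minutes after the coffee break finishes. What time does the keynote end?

The closing talk starts at 15:58 − 327 min = 10:31.
The coffee break ends at 10:31 + 263 min = 14:54.
Lunch ends at 14:54 + 186 min = 18:00.
Lunch starts at 18:00 − 75 min = 16:45.
So the keynote ends at 16:45.

16:45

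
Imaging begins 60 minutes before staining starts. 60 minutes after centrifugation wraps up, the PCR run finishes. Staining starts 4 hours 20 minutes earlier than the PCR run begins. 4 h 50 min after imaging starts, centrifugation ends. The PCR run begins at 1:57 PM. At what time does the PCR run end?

Staining starts at 1:57 PM − 260 min = 9:37 AM.
Imaging starts at 9:37 AM − 60 min = 8:37 AM.
Centrifugation ends at 8:37 AM + 290 min = 1:27 PM.
The PCR run ends at 1:27 PM + 60 min = 2:27 PM.

2:27 PM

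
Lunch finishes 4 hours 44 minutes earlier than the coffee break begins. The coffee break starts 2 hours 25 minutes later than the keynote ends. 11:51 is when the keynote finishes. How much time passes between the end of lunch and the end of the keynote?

139 minutes

The coffee break starts at 11:51 + 145 min = 14:16.
Lunch ends at 14:16 − 284 min = 09:32.
From 09:32 to 11:51 is 139 minutes.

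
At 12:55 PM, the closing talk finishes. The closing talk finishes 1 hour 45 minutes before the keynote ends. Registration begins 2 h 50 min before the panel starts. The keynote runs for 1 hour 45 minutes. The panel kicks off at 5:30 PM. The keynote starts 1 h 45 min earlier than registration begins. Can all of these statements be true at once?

Yes

Registration starts at 5:30 PM − 170 min = 2:40 PM.
The keynote starts at 2:40 PM − 105 min = 12:55 PM.
The keynote ends at 12:55 PM + 105 min = 2:40 PM.
The closing talk ends at 2:40 PM − 105 min = 12:55 PM.
That matches the stated 12:55 PM, so the schedule is consistent.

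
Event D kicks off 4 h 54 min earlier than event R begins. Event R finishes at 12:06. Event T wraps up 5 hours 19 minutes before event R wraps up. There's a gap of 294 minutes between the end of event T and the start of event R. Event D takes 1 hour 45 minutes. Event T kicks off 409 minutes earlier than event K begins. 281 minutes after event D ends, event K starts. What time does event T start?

Event T ends at 12:06 − 319 min = 06:47.
Event R starts at 06:47 + 294 min = 11:41.
Event D starts at 11:41 − 294 min = 06:47.
Event D ends at 06:47 + 105 min = 08:32.
Event K starts at 08:32 + 281 min = 13:13.
Event T starts at 13:13 − 409 min = 06:24.

06:24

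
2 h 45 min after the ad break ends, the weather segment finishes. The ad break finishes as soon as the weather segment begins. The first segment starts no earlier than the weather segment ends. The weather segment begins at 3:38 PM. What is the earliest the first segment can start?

The ad break ends at 3:38 PM.
The weather segment ends at 3:38 PM + 165 min = 6:23 PM.
The first segment is bounded by the weather segment, so the earliest it can start is 6:23 PM.

6:23 PM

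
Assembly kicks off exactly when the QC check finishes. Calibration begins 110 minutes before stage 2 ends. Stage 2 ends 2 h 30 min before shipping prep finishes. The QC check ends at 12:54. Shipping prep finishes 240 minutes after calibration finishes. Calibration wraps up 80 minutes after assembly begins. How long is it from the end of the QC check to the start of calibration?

an hour

Assembly starts at 12:54.
Calibration ends at 12:54 + 80 min = 14:14.
Shipping prep ends at 14:14 + 240 min = 18:14.
Stage 2 ends at 18:14 − 150 min = 15:44.
Calibration starts at 15:44 − 110 min = 13:54.
From 12:54 to 13:54 is an hour.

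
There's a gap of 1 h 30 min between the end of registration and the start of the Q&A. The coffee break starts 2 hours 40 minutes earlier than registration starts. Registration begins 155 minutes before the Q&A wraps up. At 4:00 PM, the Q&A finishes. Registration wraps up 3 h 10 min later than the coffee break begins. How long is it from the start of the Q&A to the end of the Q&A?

35 minutes

Registration starts at 4:00 PM − 155 min = 1:25 PM.
The coffee break starts at 1:25 PM − 160 min = 10:45 AM.
Registration ends at 10:45 AM + 190 min = 1:55 PM.
The Q&A starts at 1:55 PM + 90 min = 3:25 PM.
From 3:25 PM to 4:00 PM is 35 minutes.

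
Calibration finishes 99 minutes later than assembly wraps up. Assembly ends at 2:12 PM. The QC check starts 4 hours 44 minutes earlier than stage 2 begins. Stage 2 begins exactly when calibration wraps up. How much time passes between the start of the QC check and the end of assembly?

185 minutes

Calibration ends at 2:12 PM + 99 min = 3:51 PM.
So stage 2 starts at 3:51 PM.
The QC check starts at 3:51 PM − 284 min = 11:07 AM.
From 11:07 AM to 2:12 PM is 185 minutes.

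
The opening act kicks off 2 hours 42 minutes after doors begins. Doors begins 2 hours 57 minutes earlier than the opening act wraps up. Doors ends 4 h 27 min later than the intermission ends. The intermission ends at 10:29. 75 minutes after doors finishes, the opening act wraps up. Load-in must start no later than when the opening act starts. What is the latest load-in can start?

Doors ends at 10:29 + 267 min = 14:56.
The opening act ends at 14:56 + 75 min = 16:11.
Doors starts at 16:11 − 177 min = 13:14.
The opening act starts at 13:14 + 162 min = 15:56.
Load-in is bounded by the opening act, so the latest it can start is 15:56.

15:56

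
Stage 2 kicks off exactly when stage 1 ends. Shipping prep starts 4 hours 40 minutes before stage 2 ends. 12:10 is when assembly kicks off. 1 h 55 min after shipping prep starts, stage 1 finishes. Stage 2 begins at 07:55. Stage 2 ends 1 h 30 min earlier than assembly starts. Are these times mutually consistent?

Stage 2 ends at 12:10 − 90 min = 10:40.
Shipping prep starts at 10:40 − 280 min = 06:00.
Stage 1 ends at 06:00 + 115 min = 07:55.
So stage 2 starts at 07:55.
That matches the stated 07:55, so the schedule is consistent.

Yes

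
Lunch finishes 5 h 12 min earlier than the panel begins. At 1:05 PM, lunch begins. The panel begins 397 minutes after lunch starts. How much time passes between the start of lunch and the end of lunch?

The panel starts at 1:05 PM + 397 min = 7:42 PM.
Lunch ends at 7:42 PM − 312 min = 2:30 PM.
From 1:05 PM to 2:30 PM is 1 h 25 min.

1 h 25 min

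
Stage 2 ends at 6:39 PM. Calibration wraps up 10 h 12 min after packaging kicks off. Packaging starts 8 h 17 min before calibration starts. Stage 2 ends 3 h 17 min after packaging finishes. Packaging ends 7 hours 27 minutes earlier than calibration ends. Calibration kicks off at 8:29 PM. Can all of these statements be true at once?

Packaging starts at 8:29 PM − 497 min = 12:12 PM.
Calibration ends at 12:12 PM + 612 min = 10:24 PM.
Packaging ends at 10:24 PM − 447 min = 2:57 PM.
Stage 2 ends at 2:57 PM + 197 min = 6:14 PM.
But stage 2 is also said to end at 6:39 PM — a 25-minute conflict.

No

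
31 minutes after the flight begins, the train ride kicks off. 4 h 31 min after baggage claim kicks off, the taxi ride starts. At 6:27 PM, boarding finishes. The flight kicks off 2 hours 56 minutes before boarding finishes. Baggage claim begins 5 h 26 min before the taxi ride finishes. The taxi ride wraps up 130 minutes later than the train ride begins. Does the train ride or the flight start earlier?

the flight

The flight starts at 6:27 PM − 176 min = 3:31 PM.
The train ride starts at 3:31 PM + 31 min = 4:02 PM.
The train ride starts at 4:02 PM and the flight starts at 3:31 PM, so the flight is first.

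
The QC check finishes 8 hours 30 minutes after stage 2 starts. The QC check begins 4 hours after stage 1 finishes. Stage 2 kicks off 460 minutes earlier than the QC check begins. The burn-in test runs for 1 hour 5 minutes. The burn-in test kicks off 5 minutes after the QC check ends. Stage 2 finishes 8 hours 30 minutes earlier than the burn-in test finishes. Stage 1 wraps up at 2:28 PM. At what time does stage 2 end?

11:58 AM

The QC check starts at 2:28 PM + 240 min = 6:28 PM.
Stage 2 starts at 6:28 PM − 460 min = 10:48 AM.
The QC check ends at 10:48 AM + 510 min = 7:18 PM.
The burn-in test starts at 7:18 PM + 5 min = 7:23 PM.
The burn-in test ends at 7:23 PM + 65 min = 8:28 PM.
Stage 2 ends at 8:28 PM − 510 min = 11:58 AM.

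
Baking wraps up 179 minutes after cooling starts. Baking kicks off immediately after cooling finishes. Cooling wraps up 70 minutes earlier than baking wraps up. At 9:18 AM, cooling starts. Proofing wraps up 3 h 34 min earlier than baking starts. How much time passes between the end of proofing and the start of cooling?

1 hour 45 minutes

Baking ends at 9:18 AM + 179 min = 12:17 PM.
Cooling ends at 12:17 PM − 70 min = 11:07 AM.
So baking starts at 11:07 AM.
Proofing ends at 11:07 AM − 214 min = 7:33 AM.
From 7:33 AM to 9:18 AM is 1 hour 45 minutes.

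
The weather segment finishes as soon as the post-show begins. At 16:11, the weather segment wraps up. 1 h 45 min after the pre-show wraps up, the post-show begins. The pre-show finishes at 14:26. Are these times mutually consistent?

Yes

The post-show starts at 14:26 + 105 min = 16:11.
So the weather segment ends at 16:11.
That matches the stated 16:11, so the schedule is consistent.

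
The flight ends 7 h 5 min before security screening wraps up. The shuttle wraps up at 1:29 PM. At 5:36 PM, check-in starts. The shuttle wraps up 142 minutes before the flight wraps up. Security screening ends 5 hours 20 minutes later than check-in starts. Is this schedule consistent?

Yes

Security screening ends at 5:36 PM + 320 min = 10:56 PM.
The flight ends at 10:56 PM − 425 min = 3:51 PM.
The shuttle ends at 3:51 PM − 142 min = 1:29 PM.
That matches the stated 1:29 PM, so the schedule is consistent.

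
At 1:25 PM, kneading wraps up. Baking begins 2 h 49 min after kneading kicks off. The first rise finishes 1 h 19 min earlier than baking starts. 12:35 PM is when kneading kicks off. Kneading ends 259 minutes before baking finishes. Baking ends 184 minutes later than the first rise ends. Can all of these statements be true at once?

Baking starts at 12:35 PM + 169 min = 3:24 PM.
The first rise ends at 3:24 PM − 79 min = 2:05 PM.
Baking ends at 2:05 PM + 184 min = 5:09 PM.
Kneading ends at 5:09 PM − 259 min = 12:50 PM.
But kneading is also said to end at 1:25 PM — a 35-minute conflict.

No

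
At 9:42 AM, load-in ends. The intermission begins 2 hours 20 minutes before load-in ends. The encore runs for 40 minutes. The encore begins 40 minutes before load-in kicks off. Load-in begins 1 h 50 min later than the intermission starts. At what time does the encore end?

9:12 AM

The intermission starts at 9:42 AM − 140 min = 7:22 AM.
Load-in starts at 7:22 AM + 110 min = 9:12 AM.
The encore starts at 9:12 AM − 40 min = 8:32 AM.
The encore ends at 8:32 AM + 40 min = 9:12 AM.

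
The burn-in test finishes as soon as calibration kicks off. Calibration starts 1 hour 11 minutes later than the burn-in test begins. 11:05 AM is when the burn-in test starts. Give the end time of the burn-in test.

Calibration starts at 11:05 AM + 71 min = 12:16 PM.
So the burn-in test ends at 12:16 PM.

12:16 PM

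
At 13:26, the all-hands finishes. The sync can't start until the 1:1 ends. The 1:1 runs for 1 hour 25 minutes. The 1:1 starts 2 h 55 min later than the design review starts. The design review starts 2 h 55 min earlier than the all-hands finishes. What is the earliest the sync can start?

The design review starts at 13:26 − 175 min = 10:31.
The 1:1 starts at 10:31 + 175 min = 13:26.
The 1:1 ends at 13:26 + 85 min = 14:51.
The sync is bounded by the 1:1, so the earliest it can start is 14:51.

14:51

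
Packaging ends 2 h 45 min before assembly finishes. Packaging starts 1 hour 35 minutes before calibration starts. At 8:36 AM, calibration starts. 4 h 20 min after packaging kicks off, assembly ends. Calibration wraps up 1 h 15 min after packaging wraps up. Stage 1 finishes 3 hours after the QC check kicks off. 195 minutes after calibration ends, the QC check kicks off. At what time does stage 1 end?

4:06 PM

Packaging starts at 8:36 AM − 95 min = 7:01 AM.
Assembly ends at 7:01 AM + 260 min = 11:21 AM.
Packaging ends at 11:21 AM − 165 min = 8:36 AM.
Calibration ends at 8:36 AM + 75 min = 9:51 AM.
The QC check starts at 9:51 AM + 195 min = 1:06 PM.
Stage 1 ends at 1:06 PM + 180 min = 4:06 PM.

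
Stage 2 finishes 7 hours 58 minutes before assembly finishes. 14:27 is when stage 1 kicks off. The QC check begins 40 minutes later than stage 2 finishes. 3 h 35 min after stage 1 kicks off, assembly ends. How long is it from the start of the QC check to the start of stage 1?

Assembly ends at 14:27 + 215 min = 18:02.
Stage 2 ends at 18:02 − 478 min = 10:04.
The QC check starts at 10:04 + 40 min = 10:44.
From 10:44 to 14:27 is 223 minutes.

223 minutes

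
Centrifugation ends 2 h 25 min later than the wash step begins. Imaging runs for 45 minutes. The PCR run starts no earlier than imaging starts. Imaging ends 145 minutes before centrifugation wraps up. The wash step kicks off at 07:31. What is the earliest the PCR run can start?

Centrifugation ends at 07:31 + 145 min = 09:56.
Imaging ends at 09:56 − 145 min = 07:31.
Imaging starts at 07:31 − 45 min = 06:46.
The PCR run is bounded by imaging, so the earliest it can start is 06:46.

06:46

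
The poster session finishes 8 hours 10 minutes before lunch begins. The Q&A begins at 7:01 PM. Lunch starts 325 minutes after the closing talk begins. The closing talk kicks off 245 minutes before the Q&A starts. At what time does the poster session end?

The closing talk starts at 7:01 PM − 245 min = 2:56 PM.
Lunch starts at 2:56 PM + 325 min = 8:21 PM.
The poster session ends at 8:21 PM − 490 min = 12:11 PM.

12:11 PM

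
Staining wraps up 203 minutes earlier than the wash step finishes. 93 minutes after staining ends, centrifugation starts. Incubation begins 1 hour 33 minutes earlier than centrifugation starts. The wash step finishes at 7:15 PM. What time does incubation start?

Staining ends at 7:15 PM − 203 min = 3:52 PM.
Centrifugation starts at 3:52 PM + 93 min = 5:25 PM.
Incubation starts at 5:25 PM − 93 min = 3:52 PM.

3:52 PM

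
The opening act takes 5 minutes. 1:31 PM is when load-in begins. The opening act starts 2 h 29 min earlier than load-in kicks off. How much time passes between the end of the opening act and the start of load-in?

144 minutes

The opening act starts at 1:31 PM − 149 min = 11:02 AM.
The opening act ends at 11:02 AM + 5 min = 11:07 AM.
From 11:07 AM to 1:31 PM is 144 minutes.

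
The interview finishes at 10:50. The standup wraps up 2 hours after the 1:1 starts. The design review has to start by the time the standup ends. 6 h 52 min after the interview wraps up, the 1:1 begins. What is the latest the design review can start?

The 1:1 starts at 10:50 + 412 min = 17:42.
The standup ends at 17:42 + 120 min = 19:42.
The design review is bounded by the standup, so the latest it can start is 19:42.

19:42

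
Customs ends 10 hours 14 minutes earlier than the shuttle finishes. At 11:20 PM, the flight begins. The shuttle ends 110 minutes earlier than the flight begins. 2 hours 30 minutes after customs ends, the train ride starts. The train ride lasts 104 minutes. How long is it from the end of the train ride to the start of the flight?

The shuttle ends at 11:20 PM − 110 min = 9:30 PM.
Customs ends at 9:30 PM − 614 min = 11:16 AM.
The train ride starts at 11:16 AM + 150 min = 1:46 PM.
The train ride ends at 1:46 PM + 104 min = 3:30 PM.
From 3:30 PM to 11:20 PM is 7 hours 50 minutes.

7 hours 50 minutes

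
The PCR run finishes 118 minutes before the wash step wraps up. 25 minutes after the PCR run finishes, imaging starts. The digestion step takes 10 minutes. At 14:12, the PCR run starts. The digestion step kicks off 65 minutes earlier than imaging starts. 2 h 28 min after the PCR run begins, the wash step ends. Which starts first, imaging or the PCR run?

the PCR run

The wash step ends at 14:12 + 148 min = 16:40.
The PCR run ends at 16:40 − 118 min = 14:42.
Imaging starts at 14:42 + 25 min = 15:07.
Imaging starts at 15:07 and the PCR run starts at 14:12, so the PCR run is first.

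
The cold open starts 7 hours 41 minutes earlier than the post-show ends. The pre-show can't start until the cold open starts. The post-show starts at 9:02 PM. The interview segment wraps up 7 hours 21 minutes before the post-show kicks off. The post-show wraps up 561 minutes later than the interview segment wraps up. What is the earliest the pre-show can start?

The interview segment ends at 9:02 PM − 441 min = 1:41 PM.
The post-show ends at 1:41 PM + 561 min = 11:02 PM.
The cold open starts at 11:02 PM − 461 min = 3:21 PM.
The pre-show is bounded by the cold open, so the earliest it can start is 3:21 PM.

3:21 PM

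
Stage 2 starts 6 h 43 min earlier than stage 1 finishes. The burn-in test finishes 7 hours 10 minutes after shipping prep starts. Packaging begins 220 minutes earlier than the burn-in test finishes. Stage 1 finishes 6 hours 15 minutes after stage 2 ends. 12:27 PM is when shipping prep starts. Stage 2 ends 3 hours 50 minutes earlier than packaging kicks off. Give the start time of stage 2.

11:39 AM

The burn-in test ends at 12:27 PM + 430 min = 7:37 PM.
Packaging starts at 7:37 PM − 220 min = 3:57 PM.
Stage 2 ends at 3:57 PM − 230 min = 12:07 PM.
Stage 1 ends at 12:07 PM + 375 min = 6:22 PM.
Stage 2 starts at 6:22 PM − 403 min = 11:39 AM.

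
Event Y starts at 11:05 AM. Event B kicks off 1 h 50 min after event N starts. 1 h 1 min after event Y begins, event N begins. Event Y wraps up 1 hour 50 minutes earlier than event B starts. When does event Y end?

Event N starts at 11:05 AM + 61 min = 12:06 PM.
Event B starts at 12:06 PM + 110 min = 1:56 PM.
Event Y ends at 1:56 PM − 110 min = 12:06 PM.

12:06 PM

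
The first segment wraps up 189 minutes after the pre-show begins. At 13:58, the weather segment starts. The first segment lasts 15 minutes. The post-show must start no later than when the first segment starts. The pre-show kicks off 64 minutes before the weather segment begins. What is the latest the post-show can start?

15:48

The pre-show starts at 13:58 − 64 min = 12:54.
The first segment ends at 12:54 + 189 min = 16:03.
The first segment starts at 16:03 − 15 min = 15:48.
The post-show is bounded by the first segment, so the latest it can start is 15:48.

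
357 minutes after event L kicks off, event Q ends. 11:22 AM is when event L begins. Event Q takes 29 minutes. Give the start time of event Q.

Event Q ends at 11:22 AM + 357 min = 5:19 PM.
Event Q starts at 5:19 PM − 29 min = 4:50 PM.

4:50 PM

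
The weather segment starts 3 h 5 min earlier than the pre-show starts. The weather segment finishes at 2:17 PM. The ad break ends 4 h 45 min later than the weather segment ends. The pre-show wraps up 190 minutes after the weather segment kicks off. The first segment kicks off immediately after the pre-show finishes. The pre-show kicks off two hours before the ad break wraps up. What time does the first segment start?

5:07 PM

The ad break ends at 2:17 PM + 285 min = 7:02 PM.
The pre-show starts at 7:02 PM − 120 min = 5:02 PM.
The weather segment starts at 5:02 PM − 185 min = 1:57 PM.
The pre-show ends at 1:57 PM + 190 min = 5:07 PM.
So the first segment starts at 5:07 PM.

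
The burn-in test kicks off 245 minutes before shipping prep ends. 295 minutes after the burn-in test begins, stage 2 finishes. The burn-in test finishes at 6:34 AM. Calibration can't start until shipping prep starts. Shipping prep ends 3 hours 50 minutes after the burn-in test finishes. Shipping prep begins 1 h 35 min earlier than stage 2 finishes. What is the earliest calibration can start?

9:39 AM

Shipping prep ends at 6:34 AM + 230 min = 10:24 AM.
The burn-in test starts at 10:24 AM − 245 min = 6:19 AM.
Stage 2 ends at 6:19 AM + 295 min = 11:14 AM.
Shipping prep starts at 11:14 AM − 95 min = 9:39 AM.
Calibration is bounded by shipping prep, so the earliest it can start is 9:39 AM.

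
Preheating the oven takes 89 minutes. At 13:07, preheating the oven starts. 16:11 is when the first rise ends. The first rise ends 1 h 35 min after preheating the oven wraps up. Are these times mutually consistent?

Yes

Preheating the oven ends at 13:07 + 89 min = 14:36.
The first rise ends at 14:36 + 95 min = 16:11.
That matches the stated 16:11, so the schedule is consistent.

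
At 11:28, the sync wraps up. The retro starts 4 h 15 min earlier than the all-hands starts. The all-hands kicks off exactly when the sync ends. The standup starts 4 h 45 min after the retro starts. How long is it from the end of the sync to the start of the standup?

0.5 hours

The all-hands starts at 11:28.
The retro starts at 11:28 − 255 min = 07:13.
The standup starts at 07:13 + 285 min = 11:58.
From 11:28 to 11:58 is 0.5 hours.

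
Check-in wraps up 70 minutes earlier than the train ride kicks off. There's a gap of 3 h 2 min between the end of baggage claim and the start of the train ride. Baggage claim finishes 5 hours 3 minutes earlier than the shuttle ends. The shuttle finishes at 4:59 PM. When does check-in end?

1:48 PM

Baggage claim ends at 4:59 PM − 303 min = 11:56 AM.
The train ride starts at 11:56 AM + 182 min = 2:58 PM.
Check-in ends at 2:58 PM − 70 min = 1:48 PM.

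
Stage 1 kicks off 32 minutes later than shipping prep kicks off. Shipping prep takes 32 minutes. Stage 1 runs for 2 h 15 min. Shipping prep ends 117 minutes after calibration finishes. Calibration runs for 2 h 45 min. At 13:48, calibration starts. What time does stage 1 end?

20:45

Calibration ends at 13:48 + 165 min = 16:33.
Shipping prep ends at 16:33 + 117 min = 18:30.
Shipping prep starts at 18:30 − 32 min = 17:58.
Stage 1 starts at 17:58 + 32 min = 18:30.
Stage 1 ends at 18:30 + 135 min = 20:45.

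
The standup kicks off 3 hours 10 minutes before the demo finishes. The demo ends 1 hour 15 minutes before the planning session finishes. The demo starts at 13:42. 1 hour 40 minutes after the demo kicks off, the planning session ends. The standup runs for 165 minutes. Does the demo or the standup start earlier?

The planning session ends at 13:42 + 100 min = 15:22.
The demo ends at 15:22 − 75 min = 14:07.
The standup starts at 14:07 − 190 min = 10:57.
The demo starts at 13:42 and the standup starts at 10:57, so the standup is first.

the standup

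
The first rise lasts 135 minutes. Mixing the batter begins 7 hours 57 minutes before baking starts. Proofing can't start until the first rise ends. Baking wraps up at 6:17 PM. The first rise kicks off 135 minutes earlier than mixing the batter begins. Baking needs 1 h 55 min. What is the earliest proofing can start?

Baking starts at 6:17 PM − 115 min = 4:22 PM.
Mixing the batter starts at 4:22 PM − 477 min = 8:25 AM.
The first rise starts at 8:25 AM − 135 min = 6:10 AM.
The first rise ends at 6:10 AM + 135 min = 8:25 AM.
Proofing is bounded by the first rise, so the earliest it can start is 8:25 AM.

8:25 AM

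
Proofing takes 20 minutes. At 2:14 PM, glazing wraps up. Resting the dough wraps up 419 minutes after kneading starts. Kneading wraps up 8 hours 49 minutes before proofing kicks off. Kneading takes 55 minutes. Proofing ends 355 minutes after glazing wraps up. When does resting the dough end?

5:04 PM

Proofing ends at 2:14 PM + 355 min = 8:09 PM.
Proofing starts at 8:09 PM − 20 min = 7:49 PM.
Kneading ends at 7:49 PM − 529 min = 11:00 AM.
Kneading starts at 11:00 AM − 55 min = 10:05 AM.
Resting the dough ends at 10:05 AM + 419 min = 5:04 PM.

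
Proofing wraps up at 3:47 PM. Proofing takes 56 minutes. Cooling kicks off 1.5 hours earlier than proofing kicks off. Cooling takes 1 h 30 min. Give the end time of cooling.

Proofing starts at 3:47 PM − 56 min = 2:51 PM.
Cooling starts at 2:51 PM − 90 min = 1:21 PM.
Cooling ends at 1:21 PM + 90 min = 2:51 PM.

2:51 PM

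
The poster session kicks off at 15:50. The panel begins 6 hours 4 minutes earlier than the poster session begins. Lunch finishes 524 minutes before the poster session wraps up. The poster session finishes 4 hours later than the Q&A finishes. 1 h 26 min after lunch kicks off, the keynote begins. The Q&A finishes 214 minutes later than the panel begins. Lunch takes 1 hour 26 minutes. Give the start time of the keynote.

08:36

The panel starts at 15:50 − 364 min = 09:46.
The Q&A ends at 09:46 + 214 min = 13:20.
The poster session ends at 13:20 + 240 min = 17:20.
Lunch ends at 17:20 − 524 min = 08:36.
Lunch starts at 08:36 − 86 min = 07:10.
The keynote starts at 07:10 + 86 min = 08:36.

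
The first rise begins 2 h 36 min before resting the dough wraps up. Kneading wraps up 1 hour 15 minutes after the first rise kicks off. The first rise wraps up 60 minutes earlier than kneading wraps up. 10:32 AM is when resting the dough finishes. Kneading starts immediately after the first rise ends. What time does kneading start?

The first rise starts at 10:32 AM − 156 min = 7:56 AM.
Kneading ends at 7:56 AM + 75 min = 9:11 AM.
The first rise ends at 9:11 AM − 60 min = 8:11 AM.
So kneading starts at 8:11 AM.

8:11 AM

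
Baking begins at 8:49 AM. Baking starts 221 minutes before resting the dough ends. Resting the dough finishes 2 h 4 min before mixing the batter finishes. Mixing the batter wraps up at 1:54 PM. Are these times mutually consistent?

No

Resting the dough ends at 1:54 PM − 124 min = 11:50 AM.
Baking starts at 11:50 AM − 221 min = 8:09 AM.
But baking is also said to start at 8:49 AM — a 40-minute conflict.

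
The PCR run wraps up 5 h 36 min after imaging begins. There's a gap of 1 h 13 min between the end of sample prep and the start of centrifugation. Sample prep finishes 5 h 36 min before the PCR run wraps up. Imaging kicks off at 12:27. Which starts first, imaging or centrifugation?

The PCR run ends at 12:27 + 336 min = 18:03.
Sample prep ends at 18:03 − 336 min = 12:27.
Centrifugation starts at 12:27 + 73 min = 13:40.
Imaging starts at 12:27 and centrifugation starts at 13:40, so imaging is first.

imaging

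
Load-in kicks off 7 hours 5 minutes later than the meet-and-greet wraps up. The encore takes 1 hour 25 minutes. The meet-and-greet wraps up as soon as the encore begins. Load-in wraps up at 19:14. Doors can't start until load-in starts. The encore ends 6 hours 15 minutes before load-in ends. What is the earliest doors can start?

The encore ends at 19:14 − 375 min = 12:59.
The encore starts at 12:59 − 85 min = 11:34.
So the meet-and-greet ends at 11:34.
Load-in starts at 11:34 + 425 min = 18:39.
Doors is bounded by load-in, so the earliest it can start is 18:39.

18:39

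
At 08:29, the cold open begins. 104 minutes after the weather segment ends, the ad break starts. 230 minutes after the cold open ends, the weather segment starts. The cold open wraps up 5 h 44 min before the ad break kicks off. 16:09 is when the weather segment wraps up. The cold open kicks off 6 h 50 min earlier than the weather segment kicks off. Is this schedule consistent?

The ad break starts at 16:09 + 104 min = 17:53.
The cold open ends at 17:53 − 344 min = 12:09.
The weather segment starts at 12:09 + 230 min = 15:59.
The cold open starts at 15:59 − 410 min = 09:09.
But the cold open is also said to start at 08:29 — a 40-minute conflict.

No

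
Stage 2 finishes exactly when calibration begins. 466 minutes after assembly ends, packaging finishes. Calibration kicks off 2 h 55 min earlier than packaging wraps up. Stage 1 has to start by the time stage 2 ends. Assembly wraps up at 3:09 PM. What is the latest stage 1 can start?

Packaging ends at 3:09 PM + 466 min = 10:55 PM.
Calibration starts at 10:55 PM − 175 min = 8:00 PM.
So stage 2 ends at 8:00 PM.
Stage 1 is bounded by stage 2, so the latest it can start is 8:00 PM.

8:00 PM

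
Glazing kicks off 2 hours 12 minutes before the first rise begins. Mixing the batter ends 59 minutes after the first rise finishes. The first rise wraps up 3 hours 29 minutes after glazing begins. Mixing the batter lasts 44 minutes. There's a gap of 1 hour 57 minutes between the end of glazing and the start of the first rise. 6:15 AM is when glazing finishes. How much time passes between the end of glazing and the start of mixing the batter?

The first rise starts at 6:15 AM + 117 min = 8:12 AM.
Glazing starts at 8:12 AM − 132 min = 6:00 AM.
The first rise ends at 6:00 AM + 209 min = 9:29 AM.
Mixing the batter ends at 9:29 AM + 59 min = 10:28 AM.
Mixing the batter starts at 10:28 AM − 44 min = 9:44 AM.
From 6:15 AM to 9:44 AM is 209 minutes.

209 minutes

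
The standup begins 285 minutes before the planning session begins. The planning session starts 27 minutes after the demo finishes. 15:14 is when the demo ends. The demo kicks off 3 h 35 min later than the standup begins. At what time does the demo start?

The planning session starts at 15:14 + 27 min = 15:41.
The standup starts at 15:41 − 285 min = 10:56.
The demo starts at 10:56 + 215 min = 14:31.

14:31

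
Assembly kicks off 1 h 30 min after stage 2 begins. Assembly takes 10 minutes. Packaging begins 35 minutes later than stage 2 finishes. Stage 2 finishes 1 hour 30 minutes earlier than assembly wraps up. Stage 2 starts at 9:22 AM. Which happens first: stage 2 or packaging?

Assembly starts at 9:22 AM + 90 min = 10:52 AM.
Assembly ends at 10:52 AM + 10 min = 11:02 AM.
Stage 2 ends at 11:02 AM − 90 min = 9:32 AM.
Packaging starts at 9:32 AM + 35 min = 10:07 AM.
Stage 2 starts at 9:22 AM and packaging starts at 10:07 AM, so stage 2 is first.

stage 2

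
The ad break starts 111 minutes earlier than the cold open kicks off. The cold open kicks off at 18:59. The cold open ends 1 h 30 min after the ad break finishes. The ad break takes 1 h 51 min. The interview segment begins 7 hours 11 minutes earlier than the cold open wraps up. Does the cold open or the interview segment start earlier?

The ad break starts at 18:59 − 111 min = 17:08.
The ad break ends at 17:08 + 111 min = 18:59.
The cold open ends at 18:59 + 90 min = 20:29.
The interview segment starts at 20:29 − 431 min = 13:18.
The cold open starts at 18:59 and the interview segment starts at 13:18, so the interview segment is first.

the interview segment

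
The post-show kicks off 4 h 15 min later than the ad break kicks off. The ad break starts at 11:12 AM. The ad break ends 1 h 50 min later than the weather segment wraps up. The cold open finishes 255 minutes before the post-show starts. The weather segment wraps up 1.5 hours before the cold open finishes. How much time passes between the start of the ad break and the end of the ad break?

20 minutes

The post-show starts at 11:12 AM + 255 min = 3:27 PM.
The cold open ends at 3:27 PM − 255 min = 11:12 AM.
The weather segment ends at 11:12 AM − 90 min = 9:42 AM.
The ad break ends at 9:42 AM + 110 min = 11:32 AM.
From 11:12 AM to 11:32 AM is 20 minutes.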